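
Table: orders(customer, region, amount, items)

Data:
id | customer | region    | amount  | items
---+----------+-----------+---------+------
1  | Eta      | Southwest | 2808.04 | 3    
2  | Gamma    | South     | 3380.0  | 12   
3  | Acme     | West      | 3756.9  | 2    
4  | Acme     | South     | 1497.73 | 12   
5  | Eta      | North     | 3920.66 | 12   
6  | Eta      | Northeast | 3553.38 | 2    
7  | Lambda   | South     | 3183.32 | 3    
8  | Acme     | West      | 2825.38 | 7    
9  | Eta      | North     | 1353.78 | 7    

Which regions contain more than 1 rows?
SELECT region, COUNT(*) as cnt
FROM orders
GROUP BY region
HAVING COUNT(*) > 1

Result:
  North: 2
  South: 3
  West: 2

Note: HAVING filters groups after aggregation, WHERE filters rows before.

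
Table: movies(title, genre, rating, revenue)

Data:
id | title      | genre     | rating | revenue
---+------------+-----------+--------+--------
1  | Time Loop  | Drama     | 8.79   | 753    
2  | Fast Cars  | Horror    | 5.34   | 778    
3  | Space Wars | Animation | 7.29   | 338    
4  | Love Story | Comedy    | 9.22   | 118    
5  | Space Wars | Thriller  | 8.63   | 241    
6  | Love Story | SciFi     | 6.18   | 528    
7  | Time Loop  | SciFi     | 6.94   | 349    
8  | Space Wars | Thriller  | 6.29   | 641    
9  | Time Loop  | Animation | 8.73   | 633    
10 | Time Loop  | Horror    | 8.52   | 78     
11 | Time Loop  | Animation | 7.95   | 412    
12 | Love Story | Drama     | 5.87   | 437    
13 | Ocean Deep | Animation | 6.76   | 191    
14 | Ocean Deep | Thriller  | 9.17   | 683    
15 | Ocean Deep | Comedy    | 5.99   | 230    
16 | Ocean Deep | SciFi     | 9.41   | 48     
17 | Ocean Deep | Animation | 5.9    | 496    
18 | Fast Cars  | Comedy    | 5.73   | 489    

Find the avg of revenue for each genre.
SELECT genre, AVG(revenue) as result
FROM movies
GROUP BY genre

Result:
  Animation: 414.00
  Comedy: 279.00
  Drama: 595.00
  Horror: 428.00
  SciFi: 308.33
  Thriller: 521.67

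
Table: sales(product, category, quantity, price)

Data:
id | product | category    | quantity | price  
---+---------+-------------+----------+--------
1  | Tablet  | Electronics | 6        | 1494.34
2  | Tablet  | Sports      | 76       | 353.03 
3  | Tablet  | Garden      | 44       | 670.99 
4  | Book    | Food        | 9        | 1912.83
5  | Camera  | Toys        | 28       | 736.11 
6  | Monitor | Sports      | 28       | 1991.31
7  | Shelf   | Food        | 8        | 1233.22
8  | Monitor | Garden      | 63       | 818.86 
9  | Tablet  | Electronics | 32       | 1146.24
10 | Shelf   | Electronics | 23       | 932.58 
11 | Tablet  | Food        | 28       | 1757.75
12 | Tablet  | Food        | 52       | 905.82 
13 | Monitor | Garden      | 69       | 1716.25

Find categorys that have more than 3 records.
SELECT category, COUNT(*) as cnt
FROM sales
GROUP BY category
HAVING COUNT(*) > 3

Result:
  Food: 4

Note: HAVING filters groups after aggregation, WHERE filters rows before.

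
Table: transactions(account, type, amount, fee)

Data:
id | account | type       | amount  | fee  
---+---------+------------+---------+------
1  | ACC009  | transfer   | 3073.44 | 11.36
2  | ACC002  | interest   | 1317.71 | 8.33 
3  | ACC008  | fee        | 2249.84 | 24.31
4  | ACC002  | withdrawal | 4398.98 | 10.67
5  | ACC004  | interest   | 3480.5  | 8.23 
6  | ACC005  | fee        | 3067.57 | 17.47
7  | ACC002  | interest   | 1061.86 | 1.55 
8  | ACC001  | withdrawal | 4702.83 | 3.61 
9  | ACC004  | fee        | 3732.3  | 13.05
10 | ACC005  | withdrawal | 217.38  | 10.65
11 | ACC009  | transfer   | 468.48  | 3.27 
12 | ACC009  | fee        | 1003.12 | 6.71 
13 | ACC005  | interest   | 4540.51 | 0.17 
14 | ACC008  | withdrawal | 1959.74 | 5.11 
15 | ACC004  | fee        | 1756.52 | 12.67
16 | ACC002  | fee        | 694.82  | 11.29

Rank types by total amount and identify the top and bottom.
SELECT type, SUM(amount)
FROM transactions
GROUP BY type
ORDER BY SUM(amount)

All groups:
  transfer: 3541.92
  interest: 10400.58
  withdrawal: 11278.93
  fee: 12504.17

Highest: fee (12504.17)
Lowest: transfer (3541.92)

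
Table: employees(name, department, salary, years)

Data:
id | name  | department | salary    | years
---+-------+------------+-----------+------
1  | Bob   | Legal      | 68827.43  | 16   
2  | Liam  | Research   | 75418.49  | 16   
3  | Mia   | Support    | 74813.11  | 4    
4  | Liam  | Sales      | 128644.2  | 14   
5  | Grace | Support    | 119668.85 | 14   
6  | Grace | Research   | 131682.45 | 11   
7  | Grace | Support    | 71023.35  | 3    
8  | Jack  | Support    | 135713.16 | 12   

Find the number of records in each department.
SELECT department, COUNT(*) as count
FROM employees
GROUP BY department

Result:
  Legal: 1
  Research: 2
  Sales: 1
  Support: 4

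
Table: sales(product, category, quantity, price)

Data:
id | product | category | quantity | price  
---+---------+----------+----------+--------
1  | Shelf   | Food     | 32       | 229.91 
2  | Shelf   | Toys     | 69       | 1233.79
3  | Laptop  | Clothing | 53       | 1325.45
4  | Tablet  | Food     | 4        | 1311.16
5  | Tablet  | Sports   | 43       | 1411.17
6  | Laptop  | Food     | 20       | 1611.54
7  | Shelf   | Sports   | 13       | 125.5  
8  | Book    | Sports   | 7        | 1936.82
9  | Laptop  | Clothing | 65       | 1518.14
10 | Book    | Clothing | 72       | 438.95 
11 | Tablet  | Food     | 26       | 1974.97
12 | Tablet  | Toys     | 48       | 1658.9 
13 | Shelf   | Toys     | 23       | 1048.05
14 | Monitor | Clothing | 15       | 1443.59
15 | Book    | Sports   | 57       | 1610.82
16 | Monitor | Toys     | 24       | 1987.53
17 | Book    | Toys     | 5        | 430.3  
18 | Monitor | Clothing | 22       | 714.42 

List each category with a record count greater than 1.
SELECT category, COUNT(*) as cnt
FROM sales
GROUP BY category
HAVING COUNT(*) > 1

Result:
  Clothing: 5
  Food: 4
  Sports: 4
  Toys: 5

Note: HAVING filters groups after aggregation, WHERE filters rows before.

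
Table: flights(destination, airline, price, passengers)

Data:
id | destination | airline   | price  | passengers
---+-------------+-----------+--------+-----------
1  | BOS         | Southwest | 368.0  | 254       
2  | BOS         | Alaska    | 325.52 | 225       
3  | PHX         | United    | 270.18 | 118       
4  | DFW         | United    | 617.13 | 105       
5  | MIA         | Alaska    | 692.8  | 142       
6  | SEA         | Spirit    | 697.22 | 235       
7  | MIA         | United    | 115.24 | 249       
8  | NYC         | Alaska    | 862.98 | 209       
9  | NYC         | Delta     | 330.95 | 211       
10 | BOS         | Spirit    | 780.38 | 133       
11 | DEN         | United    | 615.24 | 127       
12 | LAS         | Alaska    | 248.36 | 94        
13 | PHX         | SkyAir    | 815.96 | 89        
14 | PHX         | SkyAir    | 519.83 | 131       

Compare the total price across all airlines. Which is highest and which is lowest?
SELECT airline, SUM(price)
FROM flights
GROUP BY airline
ORDER BY SUM(price)

All groups:
  Delta: 330.95
  Southwest: 368.00
  SkyAir: 1335.79
  Spirit: 1477.60
  United: 1617.79
  Alaska: 2129.66

Highest: Alaska (2129.66)
Lowest: Delta (330.95)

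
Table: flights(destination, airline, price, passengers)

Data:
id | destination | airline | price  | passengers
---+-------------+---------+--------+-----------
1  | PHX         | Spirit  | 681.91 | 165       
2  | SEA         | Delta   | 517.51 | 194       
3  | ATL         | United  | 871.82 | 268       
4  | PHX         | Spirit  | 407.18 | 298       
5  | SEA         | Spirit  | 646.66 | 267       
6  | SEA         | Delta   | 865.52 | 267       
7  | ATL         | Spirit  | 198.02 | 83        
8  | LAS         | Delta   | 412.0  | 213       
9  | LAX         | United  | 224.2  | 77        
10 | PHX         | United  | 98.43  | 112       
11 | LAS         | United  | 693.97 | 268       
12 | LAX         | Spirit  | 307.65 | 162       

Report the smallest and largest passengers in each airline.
SELECT airline, MIN(passengers), MAX(passengers)
FROM flights
GROUP BY airline

Result:
  Delta: min=194, max=267
  Spirit: min=83, max=298
  United: min=77, max=268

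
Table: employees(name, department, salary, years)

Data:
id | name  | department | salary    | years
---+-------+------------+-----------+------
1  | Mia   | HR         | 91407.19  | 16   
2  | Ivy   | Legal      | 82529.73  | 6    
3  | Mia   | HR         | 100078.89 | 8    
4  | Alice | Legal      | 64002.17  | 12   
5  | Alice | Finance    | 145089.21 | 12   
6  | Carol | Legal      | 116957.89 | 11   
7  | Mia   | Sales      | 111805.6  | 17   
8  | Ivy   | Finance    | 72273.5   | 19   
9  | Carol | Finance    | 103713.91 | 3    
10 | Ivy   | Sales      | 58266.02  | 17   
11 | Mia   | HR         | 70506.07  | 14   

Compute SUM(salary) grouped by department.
SELECT department, SUM(salary) as result
FROM employees
GROUP BY department

Result:
  Finance: 321076.62
  HR: 261992.15
  Legal: 263489.79
  Sales: 170071.62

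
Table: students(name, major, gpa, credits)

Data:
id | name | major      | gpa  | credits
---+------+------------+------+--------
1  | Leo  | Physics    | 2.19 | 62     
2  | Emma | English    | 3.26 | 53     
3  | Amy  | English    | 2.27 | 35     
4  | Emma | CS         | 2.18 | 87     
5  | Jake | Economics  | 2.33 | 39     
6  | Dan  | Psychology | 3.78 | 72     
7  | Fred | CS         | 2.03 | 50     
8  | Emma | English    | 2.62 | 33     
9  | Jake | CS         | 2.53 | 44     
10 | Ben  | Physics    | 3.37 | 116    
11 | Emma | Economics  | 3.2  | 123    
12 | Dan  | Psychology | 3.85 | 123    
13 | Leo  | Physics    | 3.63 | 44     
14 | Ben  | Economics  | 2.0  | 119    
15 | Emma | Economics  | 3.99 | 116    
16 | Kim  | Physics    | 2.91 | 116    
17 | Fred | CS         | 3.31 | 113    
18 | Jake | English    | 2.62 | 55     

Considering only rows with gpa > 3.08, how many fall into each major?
SELECT major, COUNT(*)
FROM students
WHERE gpa > 3.08
GROUP BY major

Note: WHERE filters rows before grouping.

Result:
  CS: 1
  Economics: 2
  English: 1
  Physics: 2
  Psychology: 2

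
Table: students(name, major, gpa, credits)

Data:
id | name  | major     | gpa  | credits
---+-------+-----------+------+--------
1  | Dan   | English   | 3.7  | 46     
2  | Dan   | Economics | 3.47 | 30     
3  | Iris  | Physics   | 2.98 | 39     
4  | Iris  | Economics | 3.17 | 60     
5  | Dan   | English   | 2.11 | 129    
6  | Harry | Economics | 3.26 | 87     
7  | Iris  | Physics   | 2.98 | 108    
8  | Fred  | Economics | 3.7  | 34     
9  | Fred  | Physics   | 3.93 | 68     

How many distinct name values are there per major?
SELECT major, COUNT(DISTINCT name)
FROM students
GROUP BY major

Result:
  Economics: 4 distinct
  English: 1 distinct
  Physics: 2 distinct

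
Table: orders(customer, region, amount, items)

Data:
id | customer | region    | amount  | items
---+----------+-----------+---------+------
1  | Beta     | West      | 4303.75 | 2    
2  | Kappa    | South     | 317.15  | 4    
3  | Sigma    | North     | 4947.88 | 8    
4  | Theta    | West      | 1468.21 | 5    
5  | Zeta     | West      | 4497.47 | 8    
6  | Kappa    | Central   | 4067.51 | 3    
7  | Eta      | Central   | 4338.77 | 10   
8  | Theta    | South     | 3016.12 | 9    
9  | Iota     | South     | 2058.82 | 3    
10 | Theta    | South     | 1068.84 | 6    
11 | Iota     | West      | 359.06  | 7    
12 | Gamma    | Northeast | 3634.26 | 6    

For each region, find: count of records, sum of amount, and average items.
SELECT region,
       COUNT(*) as cnt,
       SUM(amount) as total_amount,
       AVG(items) as avg_items
FROM orders
GROUP BY region

Result:
  Central: 2 records, 8406.28 total amount, 6.50 avg items
  North: 1 records, 4947.88 total amount, 8.00 avg items
  Northeast: 1 records, 3634.26 total amount, 6.00 avg items
  South: 4 records, 6460.93 total amount, 5.50 avg items
  West: 4 records, 10628.49 total amount, 5.50 avg items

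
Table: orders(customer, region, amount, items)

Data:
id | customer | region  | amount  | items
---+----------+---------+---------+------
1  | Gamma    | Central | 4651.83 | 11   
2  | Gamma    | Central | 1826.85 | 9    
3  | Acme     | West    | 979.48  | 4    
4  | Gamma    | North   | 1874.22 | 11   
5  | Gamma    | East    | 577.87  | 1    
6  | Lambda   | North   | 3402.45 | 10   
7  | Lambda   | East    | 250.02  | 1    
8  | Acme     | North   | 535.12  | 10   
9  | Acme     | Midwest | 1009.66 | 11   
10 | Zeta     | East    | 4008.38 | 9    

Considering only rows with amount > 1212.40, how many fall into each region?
SELECT region, COUNT(*)
FROM orders
WHERE amount > 1212.40
GROUP BY region

Note: WHERE filters rows before grouping.

Result:
  Central: 2
  East: 1
  North: 2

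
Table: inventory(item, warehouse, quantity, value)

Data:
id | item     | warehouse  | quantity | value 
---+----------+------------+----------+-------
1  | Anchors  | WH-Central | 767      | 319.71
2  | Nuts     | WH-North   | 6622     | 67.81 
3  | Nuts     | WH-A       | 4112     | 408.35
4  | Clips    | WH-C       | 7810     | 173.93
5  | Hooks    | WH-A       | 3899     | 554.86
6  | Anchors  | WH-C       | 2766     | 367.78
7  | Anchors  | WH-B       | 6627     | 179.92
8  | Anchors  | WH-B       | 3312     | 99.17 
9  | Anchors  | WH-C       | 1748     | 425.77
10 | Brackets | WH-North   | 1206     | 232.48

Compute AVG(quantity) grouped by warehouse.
SELECT warehouse, AVG(quantity) as result
FROM inventory
GROUP BY warehouse

Result:
  WH-A: 4005.50
  WH-B: 4969.50
  WH-C: 4108.00
  WH-Central: 767.00
  WH-North: 3914.00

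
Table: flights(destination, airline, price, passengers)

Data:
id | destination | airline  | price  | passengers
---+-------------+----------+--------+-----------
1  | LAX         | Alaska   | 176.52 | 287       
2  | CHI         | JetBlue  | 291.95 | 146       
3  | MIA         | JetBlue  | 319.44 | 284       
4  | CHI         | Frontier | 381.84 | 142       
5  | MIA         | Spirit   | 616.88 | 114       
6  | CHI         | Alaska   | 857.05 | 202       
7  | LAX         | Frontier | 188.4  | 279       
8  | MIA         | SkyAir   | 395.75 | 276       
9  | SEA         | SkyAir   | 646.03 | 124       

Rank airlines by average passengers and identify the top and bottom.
SELECT airline, AVG(passengers)
FROM flights
GROUP BY airline
ORDER BY AVG(passengers)

All groups:
  Spirit: 114.00
  SkyAir: 200.00
  Frontier: 210.50
  JetBlue: 215.00
  Alaska: 244.50

Highest: Alaska (244.50)
Lowest: Spirit (114.00)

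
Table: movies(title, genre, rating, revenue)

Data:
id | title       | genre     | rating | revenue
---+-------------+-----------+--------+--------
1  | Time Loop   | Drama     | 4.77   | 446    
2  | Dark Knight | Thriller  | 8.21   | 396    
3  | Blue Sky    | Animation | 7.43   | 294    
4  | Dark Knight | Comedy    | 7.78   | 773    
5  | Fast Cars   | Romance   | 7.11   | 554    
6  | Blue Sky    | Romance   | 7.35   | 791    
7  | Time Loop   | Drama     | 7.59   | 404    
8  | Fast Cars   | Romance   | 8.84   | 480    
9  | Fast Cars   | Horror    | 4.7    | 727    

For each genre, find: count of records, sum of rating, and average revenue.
SELECT genre,
       COUNT(*) as cnt,
       SUM(rating) as total_rating,
       AVG(revenue) as avg_revenue
FROM movies
GROUP BY genre

Result:
  Animation: 1 records, 7.43 total rating, 294.00 avg revenue
  Comedy: 1 records, 7.78 total rating, 773.00 avg revenue
  Drama: 2 records, 12.36 total rating, 425.00 avg revenue
  Horror: 1 records, 4.70 total rating, 727.00 avg revenue
  Romance: 3 records, 23.30 total rating, 608.33 avg revenue
  Thriller: 1 records, 8.21 total rating, 396.00 avg revenue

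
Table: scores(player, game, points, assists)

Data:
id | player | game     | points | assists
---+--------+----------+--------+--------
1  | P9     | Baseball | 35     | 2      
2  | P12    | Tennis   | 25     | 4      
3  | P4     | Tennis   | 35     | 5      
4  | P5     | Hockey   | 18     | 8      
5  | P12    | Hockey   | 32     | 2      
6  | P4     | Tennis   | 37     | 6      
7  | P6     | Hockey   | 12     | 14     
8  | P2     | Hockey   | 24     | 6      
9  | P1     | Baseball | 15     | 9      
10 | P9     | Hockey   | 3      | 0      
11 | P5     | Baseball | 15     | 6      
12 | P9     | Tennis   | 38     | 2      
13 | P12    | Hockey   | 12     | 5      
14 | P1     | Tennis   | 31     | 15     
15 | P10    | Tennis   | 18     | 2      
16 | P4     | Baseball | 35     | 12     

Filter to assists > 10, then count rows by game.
SELECT game, COUNT(*)
FROM scores
WHERE assists > 10
GROUP BY game

Note: WHERE filters rows before grouping.

Result:
  Baseball: 1
  Hockey: 1
  Tennis: 1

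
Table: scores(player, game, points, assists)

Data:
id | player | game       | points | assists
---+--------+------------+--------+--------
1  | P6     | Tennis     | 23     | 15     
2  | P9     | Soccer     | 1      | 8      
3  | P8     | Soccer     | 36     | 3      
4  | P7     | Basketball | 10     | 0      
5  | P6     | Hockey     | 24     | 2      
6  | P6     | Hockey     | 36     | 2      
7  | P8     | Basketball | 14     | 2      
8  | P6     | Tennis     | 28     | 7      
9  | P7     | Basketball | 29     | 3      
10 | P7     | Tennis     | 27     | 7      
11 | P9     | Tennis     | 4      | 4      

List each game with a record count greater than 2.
SELECT game, COUNT(*) as cnt
FROM scores
GROUP BY game
HAVING COUNT(*) > 2

Result:
  Basketball: 3
  Tennis: 4

Note: HAVING filters groups after aggregation, WHERE filters rows before.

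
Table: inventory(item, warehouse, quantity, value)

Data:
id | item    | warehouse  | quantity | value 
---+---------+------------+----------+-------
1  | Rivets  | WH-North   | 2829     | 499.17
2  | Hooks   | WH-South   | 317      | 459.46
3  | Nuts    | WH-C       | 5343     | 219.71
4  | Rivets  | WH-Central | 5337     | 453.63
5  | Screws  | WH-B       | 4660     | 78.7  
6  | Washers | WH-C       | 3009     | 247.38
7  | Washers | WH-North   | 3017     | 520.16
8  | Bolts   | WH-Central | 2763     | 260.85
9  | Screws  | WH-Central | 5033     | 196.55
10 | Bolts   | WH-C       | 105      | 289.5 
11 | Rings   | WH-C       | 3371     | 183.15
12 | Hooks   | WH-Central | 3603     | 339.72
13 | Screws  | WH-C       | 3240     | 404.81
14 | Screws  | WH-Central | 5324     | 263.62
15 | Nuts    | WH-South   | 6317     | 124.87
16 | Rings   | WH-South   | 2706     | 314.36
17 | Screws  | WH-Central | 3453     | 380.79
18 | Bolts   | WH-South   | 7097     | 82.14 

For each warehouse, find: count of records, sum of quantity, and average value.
SELECT warehouse,
       COUNT(*) as cnt,
       SUM(quantity) as total_quantity,
       AVG(value) as avg_value
FROM inventory
GROUP BY warehouse

Result:
  WH-B: 1 records, 4660 total quantity, 78.70 avg value
  WH-C: 5 records, 15068 total quantity, 268.91 avg value
  WH-Central: 6 records, 25513 total quantity, 315.86 avg value
  WH-North: 2 records, 5846 total quantity, 509.67 avg value
  WH-South: 4 records, 16437 total quantity, 245.21 avg value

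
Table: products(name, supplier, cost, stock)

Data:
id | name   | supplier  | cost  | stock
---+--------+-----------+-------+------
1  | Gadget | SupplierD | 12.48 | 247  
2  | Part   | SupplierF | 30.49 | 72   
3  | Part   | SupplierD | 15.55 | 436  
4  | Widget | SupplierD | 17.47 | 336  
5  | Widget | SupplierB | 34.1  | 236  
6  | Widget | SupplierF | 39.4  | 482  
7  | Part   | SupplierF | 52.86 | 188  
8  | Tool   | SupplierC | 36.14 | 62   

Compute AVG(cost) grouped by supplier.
SELECT supplier, AVG(cost) as result
FROM products
GROUP BY supplier

Result:
  SupplierB: 34.10
  SupplierC: 36.14
  SupplierD: 15.17
  SupplierF: 40.92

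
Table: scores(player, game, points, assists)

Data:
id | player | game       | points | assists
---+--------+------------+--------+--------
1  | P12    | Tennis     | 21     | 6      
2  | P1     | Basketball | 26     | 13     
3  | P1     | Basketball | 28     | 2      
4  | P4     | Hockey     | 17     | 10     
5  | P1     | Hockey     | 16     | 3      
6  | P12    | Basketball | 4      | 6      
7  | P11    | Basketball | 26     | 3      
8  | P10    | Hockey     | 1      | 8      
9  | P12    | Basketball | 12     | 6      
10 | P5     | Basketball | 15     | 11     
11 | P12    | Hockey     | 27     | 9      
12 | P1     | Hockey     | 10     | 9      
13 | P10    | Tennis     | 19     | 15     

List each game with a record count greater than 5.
SELECT game, COUNT(*) as cnt
FROM scores
GROUP BY game
HAVING COUNT(*) > 5

Result:
  Basketball: 6

Note: HAVING filters groups after aggregation, WHERE filters rows before.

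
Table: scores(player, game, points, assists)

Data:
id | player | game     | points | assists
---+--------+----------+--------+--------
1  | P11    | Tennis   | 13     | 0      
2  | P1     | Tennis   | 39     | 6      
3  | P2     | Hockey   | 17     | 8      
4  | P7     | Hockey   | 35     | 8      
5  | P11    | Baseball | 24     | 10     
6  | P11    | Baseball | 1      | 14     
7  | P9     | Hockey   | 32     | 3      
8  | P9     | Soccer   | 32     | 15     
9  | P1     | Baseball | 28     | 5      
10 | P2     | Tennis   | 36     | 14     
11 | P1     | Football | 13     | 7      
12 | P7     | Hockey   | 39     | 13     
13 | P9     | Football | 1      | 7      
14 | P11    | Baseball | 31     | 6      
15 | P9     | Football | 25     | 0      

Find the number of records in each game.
SELECT game, COUNT(*) as count
FROM scores
GROUP BY game

Result:
  Baseball: 4
  Football: 3
  Hockey: 4
  Soccer: 1
  Tennis: 3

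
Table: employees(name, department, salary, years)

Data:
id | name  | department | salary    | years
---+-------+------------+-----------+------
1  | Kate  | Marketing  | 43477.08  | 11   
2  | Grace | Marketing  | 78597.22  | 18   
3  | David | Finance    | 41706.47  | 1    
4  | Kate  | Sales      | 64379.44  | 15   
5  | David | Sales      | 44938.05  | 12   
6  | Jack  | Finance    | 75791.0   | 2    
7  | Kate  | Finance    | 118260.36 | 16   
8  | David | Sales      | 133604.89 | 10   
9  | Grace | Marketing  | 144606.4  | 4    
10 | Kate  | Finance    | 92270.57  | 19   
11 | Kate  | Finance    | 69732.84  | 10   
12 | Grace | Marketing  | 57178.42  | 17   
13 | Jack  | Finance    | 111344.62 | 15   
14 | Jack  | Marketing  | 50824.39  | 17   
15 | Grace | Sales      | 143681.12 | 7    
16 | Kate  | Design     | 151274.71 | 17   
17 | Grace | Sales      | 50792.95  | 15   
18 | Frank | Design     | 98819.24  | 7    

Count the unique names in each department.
SELECT department, COUNT(DISTINCT name)
FROM employees
GROUP BY department

Result:
  Design: 2 distinct
  Finance: 3 distinct
  Marketing: 3 distinct
  Sales: 3 distinct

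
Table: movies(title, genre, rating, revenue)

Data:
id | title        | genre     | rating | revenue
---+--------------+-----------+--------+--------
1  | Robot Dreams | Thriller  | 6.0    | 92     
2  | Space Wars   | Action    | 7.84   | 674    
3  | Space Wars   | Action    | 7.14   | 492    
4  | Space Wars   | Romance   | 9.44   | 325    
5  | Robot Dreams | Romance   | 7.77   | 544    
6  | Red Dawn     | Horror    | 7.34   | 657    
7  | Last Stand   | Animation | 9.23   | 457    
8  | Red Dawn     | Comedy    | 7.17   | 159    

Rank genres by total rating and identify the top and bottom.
SELECT genre, SUM(rating)
FROM movies
GROUP BY genre
ORDER BY SUM(rating)

All groups:
  Thriller: 6.00
  Comedy: 7.17
  Horror: 7.34
  Animation: 9.23
  Action: 14.98
  Romance: 17.21

Highest: Romance (17.21)
Lowest: Thriller (6.00)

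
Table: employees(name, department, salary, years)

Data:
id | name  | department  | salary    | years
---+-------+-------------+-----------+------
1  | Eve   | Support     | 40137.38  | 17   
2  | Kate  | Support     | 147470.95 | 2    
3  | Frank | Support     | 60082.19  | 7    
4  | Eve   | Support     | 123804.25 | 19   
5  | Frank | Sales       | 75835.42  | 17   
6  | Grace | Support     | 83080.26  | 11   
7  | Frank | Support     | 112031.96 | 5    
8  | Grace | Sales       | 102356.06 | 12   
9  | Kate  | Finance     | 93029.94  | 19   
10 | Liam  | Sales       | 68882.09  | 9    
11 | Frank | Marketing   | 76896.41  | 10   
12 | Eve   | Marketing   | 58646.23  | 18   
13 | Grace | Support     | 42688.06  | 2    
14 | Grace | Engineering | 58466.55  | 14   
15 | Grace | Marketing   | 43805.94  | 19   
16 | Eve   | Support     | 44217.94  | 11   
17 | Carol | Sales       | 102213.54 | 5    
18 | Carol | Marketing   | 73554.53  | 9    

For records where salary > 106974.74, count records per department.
SELECT department, COUNT(*)
FROM employees
WHERE salary > 106974.74
GROUP BY department

Note: WHERE filters rows before grouping.

Result:
  Support: 3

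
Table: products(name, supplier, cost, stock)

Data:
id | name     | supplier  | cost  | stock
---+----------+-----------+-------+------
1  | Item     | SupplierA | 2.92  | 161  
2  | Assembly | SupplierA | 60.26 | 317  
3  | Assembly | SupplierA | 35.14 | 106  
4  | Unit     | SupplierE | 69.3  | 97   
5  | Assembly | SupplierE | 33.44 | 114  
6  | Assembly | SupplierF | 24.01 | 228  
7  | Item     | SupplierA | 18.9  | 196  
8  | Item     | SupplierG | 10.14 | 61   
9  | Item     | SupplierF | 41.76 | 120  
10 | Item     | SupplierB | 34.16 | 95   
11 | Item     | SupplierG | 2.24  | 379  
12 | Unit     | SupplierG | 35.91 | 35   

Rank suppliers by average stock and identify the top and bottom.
SELECT supplier, AVG(stock)
FROM products
GROUP BY supplier
ORDER BY AVG(stock)

All groups:
  SupplierB: 95.00
  SupplierE: 105.50
  SupplierG: 158.33
  SupplierF: 174.00
  SupplierA: 195.00

Highest: SupplierA (195.00)
Lowest: SupplierB (95.00)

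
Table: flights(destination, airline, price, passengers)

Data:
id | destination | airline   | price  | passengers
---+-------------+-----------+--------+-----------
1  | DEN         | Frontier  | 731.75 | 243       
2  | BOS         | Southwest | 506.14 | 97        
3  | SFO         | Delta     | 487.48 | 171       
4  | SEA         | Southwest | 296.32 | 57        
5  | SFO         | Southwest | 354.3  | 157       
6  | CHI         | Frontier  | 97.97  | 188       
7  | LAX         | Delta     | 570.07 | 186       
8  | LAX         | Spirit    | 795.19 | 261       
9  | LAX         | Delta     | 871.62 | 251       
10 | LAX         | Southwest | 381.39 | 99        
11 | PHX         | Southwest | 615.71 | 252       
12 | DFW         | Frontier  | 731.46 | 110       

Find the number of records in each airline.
SELECT airline, COUNT(*) as count
FROM flights
GROUP BY airline

Result:
  Delta: 3
  Frontier: 3
  Southwest: 5
  Spirit: 1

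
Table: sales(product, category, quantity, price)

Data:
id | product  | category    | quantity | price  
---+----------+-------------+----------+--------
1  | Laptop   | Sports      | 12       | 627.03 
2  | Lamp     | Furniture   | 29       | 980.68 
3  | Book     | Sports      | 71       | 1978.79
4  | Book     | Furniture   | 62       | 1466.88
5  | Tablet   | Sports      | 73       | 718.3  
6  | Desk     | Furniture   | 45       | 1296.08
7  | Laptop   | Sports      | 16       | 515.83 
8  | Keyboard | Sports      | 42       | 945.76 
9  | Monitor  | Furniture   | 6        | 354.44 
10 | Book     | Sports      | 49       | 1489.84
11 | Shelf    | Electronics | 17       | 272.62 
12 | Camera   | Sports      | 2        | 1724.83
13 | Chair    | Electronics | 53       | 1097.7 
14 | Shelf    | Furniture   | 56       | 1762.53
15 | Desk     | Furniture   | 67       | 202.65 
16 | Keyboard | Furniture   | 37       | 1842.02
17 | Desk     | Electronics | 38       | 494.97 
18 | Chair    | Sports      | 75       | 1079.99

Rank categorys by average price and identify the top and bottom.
SELECT category, AVG(price)
FROM sales
GROUP BY category
ORDER BY AVG(price)

All groups:
  Electronics: 621.76
  Furniture: 1129.33
  Sports: 1135.05

Highest: Sports (1135.05)
Lowest: Electronics (621.76)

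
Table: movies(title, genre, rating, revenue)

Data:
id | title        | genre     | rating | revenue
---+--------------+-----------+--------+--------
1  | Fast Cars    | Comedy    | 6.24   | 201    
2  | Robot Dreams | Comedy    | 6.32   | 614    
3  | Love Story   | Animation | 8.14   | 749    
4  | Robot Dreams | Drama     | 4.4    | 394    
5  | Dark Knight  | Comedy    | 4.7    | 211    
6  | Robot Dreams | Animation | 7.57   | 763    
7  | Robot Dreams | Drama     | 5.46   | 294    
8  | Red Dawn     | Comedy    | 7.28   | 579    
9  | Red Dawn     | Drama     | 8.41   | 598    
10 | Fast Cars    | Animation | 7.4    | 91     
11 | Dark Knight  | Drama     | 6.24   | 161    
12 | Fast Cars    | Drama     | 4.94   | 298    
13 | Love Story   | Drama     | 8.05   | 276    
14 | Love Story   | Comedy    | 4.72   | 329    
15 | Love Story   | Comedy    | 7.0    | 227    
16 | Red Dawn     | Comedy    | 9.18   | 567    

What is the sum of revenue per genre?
SELECT genre, SUM(revenue) as result
FROM movies
GROUP BY genre

Result:
  Animation: 1603
  Comedy: 2728
  Drama: 2021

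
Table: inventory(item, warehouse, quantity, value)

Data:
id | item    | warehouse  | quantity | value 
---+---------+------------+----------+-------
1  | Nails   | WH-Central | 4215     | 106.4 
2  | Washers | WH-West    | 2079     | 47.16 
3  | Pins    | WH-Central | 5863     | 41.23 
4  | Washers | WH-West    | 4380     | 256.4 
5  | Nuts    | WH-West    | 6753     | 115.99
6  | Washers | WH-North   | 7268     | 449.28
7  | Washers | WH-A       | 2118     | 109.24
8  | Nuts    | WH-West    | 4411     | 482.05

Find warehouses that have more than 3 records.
SELECT warehouse, COUNT(*) as cnt
FROM inventory
GROUP BY warehouse
HAVING COUNT(*) > 3

Result:
  WH-West: 4

Note: HAVING filters groups after aggregation, WHERE filters rows before.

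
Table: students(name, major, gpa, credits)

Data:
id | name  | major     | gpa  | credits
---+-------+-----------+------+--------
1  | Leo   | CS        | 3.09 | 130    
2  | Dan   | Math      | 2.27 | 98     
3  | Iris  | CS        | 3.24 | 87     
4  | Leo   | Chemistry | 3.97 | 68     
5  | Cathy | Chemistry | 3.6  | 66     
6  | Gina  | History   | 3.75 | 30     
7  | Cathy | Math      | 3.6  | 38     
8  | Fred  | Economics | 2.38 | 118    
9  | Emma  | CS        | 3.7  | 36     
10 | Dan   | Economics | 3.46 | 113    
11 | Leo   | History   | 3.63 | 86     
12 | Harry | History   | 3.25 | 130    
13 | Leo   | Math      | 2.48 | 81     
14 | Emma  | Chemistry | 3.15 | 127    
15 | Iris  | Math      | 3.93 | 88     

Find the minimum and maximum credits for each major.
SELECT major, MIN(credits), MAX(credits)
FROM students
GROUP BY major

Result:
  CS: min=36, max=130
  Chemistry: min=66, max=127
  Economics: min=113, max=118
  History: min=30, max=130
  Math: min=38, max=98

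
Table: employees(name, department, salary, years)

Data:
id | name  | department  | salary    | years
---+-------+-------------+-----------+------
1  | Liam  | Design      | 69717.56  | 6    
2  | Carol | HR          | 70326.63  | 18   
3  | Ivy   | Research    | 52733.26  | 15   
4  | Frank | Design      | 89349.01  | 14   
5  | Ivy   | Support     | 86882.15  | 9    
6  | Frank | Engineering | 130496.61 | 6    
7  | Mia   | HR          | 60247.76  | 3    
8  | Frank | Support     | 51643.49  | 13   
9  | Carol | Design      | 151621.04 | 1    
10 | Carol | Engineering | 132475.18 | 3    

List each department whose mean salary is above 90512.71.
SELECT department, AVG(salary)
FROM employees
GROUP BY department
HAVING AVG(salary) > 90512.71

Result:
  Design: avg=103562.54
  Engineering: avg=131485.90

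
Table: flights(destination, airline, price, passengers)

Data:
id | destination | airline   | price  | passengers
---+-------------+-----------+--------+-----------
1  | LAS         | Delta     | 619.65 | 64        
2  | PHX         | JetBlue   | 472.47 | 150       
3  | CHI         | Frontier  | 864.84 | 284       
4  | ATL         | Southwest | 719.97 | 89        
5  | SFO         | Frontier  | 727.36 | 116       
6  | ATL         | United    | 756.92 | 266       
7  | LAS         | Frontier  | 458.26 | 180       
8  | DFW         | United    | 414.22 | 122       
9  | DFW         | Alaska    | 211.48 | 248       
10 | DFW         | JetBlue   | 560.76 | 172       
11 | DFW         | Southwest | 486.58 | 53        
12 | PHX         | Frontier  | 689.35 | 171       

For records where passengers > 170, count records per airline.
SELECT airline, COUNT(*)
FROM flights
WHERE passengers > 170
GROUP BY airline

Note: WHERE filters rows before grouping.

Result:
  Alaska: 1
  Frontier: 3
  JetBlue: 1
  United: 1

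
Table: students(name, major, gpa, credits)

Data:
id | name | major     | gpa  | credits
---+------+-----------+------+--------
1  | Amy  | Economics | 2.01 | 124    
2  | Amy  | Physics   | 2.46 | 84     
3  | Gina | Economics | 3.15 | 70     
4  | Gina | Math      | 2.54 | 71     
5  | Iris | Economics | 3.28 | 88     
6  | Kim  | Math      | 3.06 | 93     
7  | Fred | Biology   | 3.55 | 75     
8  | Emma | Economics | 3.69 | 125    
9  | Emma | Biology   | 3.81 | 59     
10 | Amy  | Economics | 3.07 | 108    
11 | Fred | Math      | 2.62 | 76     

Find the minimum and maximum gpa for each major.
SELECT major, MIN(gpa), MAX(gpa)
FROM students
GROUP BY major

Result:
  Biology: min=3.55, max=3.81
  Economics: min=2.01, max=3.69
  Math: min=2.54, max=3.06
  Physics: min=2.46, max=2.46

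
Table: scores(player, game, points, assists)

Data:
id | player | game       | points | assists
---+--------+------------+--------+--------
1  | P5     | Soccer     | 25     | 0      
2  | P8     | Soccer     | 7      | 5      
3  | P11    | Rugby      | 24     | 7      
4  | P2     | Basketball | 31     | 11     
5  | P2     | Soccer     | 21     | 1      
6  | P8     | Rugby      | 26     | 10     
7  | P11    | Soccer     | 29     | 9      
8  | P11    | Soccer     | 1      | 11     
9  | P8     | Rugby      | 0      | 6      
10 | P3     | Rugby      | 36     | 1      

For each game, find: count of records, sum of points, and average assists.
SELECT game,
       COUNT(*) as cnt,
       SUM(points) as total_points,
       AVG(assists) as avg_assists
FROM scores
GROUP BY game

Result:
  Basketball: 1 records, 31 total points, 11.00 avg assists
  Rugby: 4 records, 86 total points, 6.00 avg assists
  Soccer: 5 records, 83 total points, 5.20 avg assists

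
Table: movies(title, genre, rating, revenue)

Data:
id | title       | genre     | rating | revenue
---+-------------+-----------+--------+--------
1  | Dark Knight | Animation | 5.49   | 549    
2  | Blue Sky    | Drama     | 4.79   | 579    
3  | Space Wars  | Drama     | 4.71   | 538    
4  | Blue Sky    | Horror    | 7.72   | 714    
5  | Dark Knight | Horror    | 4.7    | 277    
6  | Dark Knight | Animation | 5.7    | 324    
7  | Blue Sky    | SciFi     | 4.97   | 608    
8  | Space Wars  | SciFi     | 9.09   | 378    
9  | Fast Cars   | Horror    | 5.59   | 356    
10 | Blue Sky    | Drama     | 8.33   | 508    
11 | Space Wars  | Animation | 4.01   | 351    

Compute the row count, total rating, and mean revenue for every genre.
SELECT genre,
       COUNT(*) as cnt,
       SUM(rating) as total_rating,
       AVG(revenue) as avg_revenue
FROM movies
GROUP BY genre

Result:
  Animation: 3 records, 15.20 total rating, 408.00 avg revenue
  Drama: 3 records, 17.83 total rating, 541.67 avg revenue
  Horror: 3 records, 18.01 total rating, 449.00 avg revenue
  SciFi: 2 records, 14.06 total rating, 493.00 avg revenue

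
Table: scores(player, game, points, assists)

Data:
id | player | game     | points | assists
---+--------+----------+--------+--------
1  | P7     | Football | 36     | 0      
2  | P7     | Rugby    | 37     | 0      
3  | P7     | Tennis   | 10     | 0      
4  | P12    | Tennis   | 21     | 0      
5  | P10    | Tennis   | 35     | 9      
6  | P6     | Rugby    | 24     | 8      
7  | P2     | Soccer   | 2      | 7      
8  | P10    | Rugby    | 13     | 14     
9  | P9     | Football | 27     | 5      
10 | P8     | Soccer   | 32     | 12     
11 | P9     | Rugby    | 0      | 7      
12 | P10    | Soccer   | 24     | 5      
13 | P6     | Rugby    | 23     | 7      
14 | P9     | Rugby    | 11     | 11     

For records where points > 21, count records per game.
SELECT game, COUNT(*)
FROM scores
WHERE points > 21
GROUP BY game

Note: WHERE filters rows before grouping.

Result:
  Football: 2
  Rugby: 3
  Soccer: 2
  Tennis: 1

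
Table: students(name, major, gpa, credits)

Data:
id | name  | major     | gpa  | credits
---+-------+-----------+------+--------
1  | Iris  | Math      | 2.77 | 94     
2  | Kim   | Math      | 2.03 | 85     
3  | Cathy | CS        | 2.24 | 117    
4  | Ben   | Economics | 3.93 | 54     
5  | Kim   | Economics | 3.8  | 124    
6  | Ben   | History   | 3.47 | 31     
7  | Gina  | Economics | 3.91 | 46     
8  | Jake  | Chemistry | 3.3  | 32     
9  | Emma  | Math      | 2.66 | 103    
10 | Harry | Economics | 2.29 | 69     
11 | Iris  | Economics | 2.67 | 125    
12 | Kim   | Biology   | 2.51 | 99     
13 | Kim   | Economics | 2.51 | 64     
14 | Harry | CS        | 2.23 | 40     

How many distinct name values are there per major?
SELECT major, COUNT(DISTINCT name)
FROM students
GROUP BY major

Result:
  Biology: 1 distinct
  CS: 2 distinct
  Chemistry: 1 distinct
  Economics: 5 distinct
  History: 1 distinct
  Math: 3 distinct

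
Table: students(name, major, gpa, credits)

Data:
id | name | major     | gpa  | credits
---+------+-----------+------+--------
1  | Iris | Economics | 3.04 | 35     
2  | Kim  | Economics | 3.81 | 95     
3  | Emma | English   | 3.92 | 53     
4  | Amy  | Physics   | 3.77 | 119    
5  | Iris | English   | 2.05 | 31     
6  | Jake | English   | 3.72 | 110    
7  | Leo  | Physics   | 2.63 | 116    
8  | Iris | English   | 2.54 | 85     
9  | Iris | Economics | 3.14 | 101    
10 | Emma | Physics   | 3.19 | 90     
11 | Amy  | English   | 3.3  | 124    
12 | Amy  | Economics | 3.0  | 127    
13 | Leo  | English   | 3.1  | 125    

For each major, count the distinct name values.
SELECT major, COUNT(DISTINCT name)
FROM students
GROUP BY major

Result:
  Economics: 3 distinct
  English: 5 distinct
  Physics: 3 distinct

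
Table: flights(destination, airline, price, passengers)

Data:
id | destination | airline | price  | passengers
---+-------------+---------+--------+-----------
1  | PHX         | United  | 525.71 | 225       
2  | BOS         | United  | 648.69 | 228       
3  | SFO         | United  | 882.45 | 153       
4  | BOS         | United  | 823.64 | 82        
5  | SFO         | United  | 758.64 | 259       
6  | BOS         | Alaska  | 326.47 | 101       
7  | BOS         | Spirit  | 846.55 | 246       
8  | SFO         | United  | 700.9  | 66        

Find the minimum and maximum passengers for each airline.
SELECT airline, MIN(passengers), MAX(passengers)
FROM flights
GROUP BY airline

Result:
  Alaska: min=101, max=101
  Spirit: min=246, max=246
  United: min=66, max=259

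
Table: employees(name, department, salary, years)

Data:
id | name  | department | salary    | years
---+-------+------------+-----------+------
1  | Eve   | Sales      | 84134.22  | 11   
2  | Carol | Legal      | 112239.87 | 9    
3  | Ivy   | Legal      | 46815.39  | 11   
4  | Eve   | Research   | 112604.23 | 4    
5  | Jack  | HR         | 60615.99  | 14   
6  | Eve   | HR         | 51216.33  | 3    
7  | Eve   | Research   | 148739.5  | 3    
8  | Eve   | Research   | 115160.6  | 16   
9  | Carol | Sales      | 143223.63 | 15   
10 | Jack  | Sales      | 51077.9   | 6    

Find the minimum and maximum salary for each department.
SELECT department, MIN(salary), MAX(salary)
FROM employees
GROUP BY department

Result:
  HR: min=51216.33, max=60615.99
  Legal: min=46815.39, max=112239.87
  Research: min=112604.23, max=148739.50
  Sales: min=51077.90, max=143223.63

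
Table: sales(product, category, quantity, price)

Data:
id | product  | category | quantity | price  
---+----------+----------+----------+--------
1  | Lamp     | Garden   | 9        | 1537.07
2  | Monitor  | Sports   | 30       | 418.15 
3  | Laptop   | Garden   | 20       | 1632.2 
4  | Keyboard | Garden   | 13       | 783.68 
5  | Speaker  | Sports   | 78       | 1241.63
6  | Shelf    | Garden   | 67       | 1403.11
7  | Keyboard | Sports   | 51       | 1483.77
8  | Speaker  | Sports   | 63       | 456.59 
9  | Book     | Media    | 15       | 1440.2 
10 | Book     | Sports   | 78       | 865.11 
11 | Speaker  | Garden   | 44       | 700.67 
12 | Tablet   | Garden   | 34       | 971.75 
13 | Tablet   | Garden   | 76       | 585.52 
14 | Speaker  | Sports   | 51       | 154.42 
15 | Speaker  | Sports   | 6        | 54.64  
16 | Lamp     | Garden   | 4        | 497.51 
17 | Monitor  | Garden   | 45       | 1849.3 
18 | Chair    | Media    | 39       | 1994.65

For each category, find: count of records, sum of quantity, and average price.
SELECT category,
       COUNT(*) as cnt,
       SUM(quantity) as total_quantity,
       AVG(price) as avg_price
FROM sales
GROUP BY category

Result:
  Garden: 9 records, 312 total quantity, 1106.76 avg price
  Media: 2 records, 54 total quantity, 1717.43 avg price
  Sports: 7 records, 357 total quantity, 667.76 avg price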